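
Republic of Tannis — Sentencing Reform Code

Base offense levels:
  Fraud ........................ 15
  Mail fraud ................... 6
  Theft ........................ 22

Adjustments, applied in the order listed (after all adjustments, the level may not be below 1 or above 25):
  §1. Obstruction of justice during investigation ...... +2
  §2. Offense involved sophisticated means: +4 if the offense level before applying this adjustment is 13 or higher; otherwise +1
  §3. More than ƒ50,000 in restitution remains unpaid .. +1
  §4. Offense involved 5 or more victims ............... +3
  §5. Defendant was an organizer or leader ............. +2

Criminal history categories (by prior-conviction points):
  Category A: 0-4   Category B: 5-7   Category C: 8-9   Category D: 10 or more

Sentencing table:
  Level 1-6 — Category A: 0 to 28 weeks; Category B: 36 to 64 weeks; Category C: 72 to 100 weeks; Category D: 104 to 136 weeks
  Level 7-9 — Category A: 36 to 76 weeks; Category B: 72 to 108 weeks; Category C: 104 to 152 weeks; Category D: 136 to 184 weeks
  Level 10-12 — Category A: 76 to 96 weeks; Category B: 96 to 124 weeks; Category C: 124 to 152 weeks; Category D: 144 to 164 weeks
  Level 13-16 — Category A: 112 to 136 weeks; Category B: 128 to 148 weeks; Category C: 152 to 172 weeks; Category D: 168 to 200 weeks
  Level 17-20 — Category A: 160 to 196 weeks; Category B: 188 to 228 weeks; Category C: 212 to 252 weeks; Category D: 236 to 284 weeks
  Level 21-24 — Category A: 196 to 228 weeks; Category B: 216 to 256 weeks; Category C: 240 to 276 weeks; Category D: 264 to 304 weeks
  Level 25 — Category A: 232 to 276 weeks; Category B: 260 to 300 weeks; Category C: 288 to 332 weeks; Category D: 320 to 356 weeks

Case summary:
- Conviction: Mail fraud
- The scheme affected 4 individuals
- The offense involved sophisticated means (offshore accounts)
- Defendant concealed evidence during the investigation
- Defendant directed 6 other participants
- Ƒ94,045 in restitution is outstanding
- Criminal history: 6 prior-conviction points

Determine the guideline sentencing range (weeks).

96-124 weeks

Base offense level for mail fraud: 6.
§1 applies: 6 + 2 = 8.
§2 applies (level before this adjustment is 8 < 13, so +1): 8 + 1 = 9.
§3 applies: 9 + 1 = 10.
§4 does not apply.
§5 applies: 10 + 2 = 12.
Final offense level: 12.
Criminal history: 6 prior points → Category B (5-7).
Level 12 falls in the 10-12 band.
Grid: Level 10-12 × Category B = 96-124 weeks.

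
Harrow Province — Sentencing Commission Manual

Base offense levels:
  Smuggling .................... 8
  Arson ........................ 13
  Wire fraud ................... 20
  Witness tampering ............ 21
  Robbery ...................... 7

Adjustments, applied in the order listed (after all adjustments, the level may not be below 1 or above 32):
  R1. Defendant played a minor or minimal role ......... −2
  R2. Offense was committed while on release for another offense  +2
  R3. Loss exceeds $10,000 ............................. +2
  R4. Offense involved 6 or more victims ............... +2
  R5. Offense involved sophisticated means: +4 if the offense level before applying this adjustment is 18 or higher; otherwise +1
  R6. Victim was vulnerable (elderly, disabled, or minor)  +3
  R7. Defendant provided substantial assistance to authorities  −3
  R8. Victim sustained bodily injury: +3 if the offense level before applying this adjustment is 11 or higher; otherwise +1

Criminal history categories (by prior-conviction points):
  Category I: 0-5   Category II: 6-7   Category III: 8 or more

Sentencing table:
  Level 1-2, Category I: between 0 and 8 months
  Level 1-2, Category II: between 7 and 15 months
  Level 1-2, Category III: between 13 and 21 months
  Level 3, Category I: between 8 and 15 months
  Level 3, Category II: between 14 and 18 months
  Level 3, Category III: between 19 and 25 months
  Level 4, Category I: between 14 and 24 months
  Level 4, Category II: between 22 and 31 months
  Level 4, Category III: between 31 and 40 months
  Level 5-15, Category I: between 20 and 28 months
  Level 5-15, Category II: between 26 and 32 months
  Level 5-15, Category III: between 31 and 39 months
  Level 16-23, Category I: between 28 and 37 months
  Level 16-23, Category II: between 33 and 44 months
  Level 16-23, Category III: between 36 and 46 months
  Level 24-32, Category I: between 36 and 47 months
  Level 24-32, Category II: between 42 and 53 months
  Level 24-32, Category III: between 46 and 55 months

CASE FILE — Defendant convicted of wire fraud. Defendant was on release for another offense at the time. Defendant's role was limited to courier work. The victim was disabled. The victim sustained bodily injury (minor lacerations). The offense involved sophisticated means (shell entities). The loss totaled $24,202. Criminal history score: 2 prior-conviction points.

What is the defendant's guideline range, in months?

36-47 months

Base offense level for wire fraud: 20.
R1 applies: 20 − 2 = 18.
R2 applies: 18 + 2 = 20.
R3 applies: 20 + 2 = 22.
R4 does not apply.
R5 applies (level before this adjustment is 22 ≥ 18, so +4): 22 + 4 = 26.
R6 applies: 26 + 3 = 29.
R7 does not apply.
R8 applies (level before this adjustment is 29 ≥ 11, so +3): 29 + 3 = 32.
Final offense level: 32.
Criminal history: 2 prior points → Category I (0-5).
Level 32 falls in the 24-32 band.
Grid: Level 24-32 × Category I = 36-47 months.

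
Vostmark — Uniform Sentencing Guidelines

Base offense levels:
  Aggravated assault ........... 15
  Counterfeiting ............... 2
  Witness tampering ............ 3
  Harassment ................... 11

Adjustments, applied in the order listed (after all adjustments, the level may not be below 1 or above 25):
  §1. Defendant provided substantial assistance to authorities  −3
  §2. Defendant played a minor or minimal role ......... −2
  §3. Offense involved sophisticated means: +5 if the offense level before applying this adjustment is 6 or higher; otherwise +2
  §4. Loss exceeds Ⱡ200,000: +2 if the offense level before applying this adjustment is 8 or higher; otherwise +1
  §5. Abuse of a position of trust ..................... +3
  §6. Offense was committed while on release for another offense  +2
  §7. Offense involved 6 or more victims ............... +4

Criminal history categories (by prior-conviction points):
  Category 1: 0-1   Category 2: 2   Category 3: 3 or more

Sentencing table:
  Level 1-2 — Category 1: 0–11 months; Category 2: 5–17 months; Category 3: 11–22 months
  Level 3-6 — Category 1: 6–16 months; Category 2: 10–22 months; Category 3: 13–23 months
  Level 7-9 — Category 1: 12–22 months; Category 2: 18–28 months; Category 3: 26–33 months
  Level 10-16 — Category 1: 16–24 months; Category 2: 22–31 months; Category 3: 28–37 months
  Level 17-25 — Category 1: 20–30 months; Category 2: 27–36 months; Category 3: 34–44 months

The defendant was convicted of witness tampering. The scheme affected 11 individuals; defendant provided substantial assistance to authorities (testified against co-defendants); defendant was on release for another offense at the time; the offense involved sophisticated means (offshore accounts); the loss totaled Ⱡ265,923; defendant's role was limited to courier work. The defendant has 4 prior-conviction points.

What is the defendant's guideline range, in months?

26-33 months

Base offense level for witness tampering: 3.
§1 applies: 3 − 3 = 0.
§2 applies: 0 − 2 = -2.
§3 applies (level before this adjustment is -2 < 6, so +2): -2 + 2 = 0.
§4 applies (level before this adjustment is 0 < 8, so +1): 0 + 1 = 1.
§6 applies: 1 + 2 = 3.
§7 applies: 3 + 4 = 7.
Final offense level: 7.
Criminal history: 4 prior points → Category 3 (3+).
Level 7 falls in the 7-9 band.
Grid: Level 7-9 × Category 3 = 26-33 months.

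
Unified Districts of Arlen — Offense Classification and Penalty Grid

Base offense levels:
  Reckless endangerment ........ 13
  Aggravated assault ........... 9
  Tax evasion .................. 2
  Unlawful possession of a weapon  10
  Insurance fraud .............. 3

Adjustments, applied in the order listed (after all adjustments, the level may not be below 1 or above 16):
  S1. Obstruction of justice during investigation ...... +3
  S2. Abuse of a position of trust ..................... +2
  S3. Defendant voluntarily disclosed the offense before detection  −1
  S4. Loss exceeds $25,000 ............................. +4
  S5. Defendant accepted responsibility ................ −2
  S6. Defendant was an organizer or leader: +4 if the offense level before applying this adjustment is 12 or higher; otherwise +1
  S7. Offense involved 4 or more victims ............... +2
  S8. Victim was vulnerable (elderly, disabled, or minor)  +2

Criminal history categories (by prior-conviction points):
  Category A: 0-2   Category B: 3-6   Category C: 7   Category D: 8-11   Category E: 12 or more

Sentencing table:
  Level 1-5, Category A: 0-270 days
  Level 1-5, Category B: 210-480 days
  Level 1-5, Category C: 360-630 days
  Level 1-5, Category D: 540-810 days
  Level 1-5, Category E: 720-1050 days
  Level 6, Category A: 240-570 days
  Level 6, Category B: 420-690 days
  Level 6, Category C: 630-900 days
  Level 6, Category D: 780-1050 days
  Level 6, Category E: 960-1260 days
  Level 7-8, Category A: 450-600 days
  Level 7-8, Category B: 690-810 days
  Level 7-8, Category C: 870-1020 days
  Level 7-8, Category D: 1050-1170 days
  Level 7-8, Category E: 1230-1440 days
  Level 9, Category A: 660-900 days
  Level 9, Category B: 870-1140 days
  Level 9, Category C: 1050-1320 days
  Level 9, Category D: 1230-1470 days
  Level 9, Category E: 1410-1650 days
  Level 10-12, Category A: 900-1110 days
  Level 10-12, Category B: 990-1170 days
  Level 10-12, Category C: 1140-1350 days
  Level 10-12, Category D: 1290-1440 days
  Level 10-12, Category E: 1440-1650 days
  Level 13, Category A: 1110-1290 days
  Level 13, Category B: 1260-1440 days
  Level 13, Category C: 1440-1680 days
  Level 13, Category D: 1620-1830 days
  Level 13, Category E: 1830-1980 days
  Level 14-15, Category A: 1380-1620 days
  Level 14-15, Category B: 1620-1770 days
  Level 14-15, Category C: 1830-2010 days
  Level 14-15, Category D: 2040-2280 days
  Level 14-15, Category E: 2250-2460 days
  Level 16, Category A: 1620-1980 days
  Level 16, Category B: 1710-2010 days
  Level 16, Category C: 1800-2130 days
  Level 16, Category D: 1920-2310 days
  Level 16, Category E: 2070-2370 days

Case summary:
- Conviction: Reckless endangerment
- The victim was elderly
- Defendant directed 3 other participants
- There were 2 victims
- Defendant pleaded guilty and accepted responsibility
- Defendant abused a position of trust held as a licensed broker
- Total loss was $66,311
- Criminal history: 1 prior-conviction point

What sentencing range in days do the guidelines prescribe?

1620-1980 days

Base offense level for reckless endangerment: 13.
S2 applies: 13 + 2 = 15.
S3 does not apply.
S4 applies: 15 + 4 = 19.
S5 applies: 19 − 2 = 17.
S6 applies (level before this adjustment is 17 ≥ 12, so +4): 17 + 4 = 21.
S7 does not apply.
S8 applies: 21 + 2 = 23.
Level 23 exceeds the maximum of 16; capped at 16.
Final offense level: 16.
Criminal history: 1 prior point → Category A (0-2).
Level 16 falls in the 16 band.
Grid: Level 16 × Category A = 1620-1980 days.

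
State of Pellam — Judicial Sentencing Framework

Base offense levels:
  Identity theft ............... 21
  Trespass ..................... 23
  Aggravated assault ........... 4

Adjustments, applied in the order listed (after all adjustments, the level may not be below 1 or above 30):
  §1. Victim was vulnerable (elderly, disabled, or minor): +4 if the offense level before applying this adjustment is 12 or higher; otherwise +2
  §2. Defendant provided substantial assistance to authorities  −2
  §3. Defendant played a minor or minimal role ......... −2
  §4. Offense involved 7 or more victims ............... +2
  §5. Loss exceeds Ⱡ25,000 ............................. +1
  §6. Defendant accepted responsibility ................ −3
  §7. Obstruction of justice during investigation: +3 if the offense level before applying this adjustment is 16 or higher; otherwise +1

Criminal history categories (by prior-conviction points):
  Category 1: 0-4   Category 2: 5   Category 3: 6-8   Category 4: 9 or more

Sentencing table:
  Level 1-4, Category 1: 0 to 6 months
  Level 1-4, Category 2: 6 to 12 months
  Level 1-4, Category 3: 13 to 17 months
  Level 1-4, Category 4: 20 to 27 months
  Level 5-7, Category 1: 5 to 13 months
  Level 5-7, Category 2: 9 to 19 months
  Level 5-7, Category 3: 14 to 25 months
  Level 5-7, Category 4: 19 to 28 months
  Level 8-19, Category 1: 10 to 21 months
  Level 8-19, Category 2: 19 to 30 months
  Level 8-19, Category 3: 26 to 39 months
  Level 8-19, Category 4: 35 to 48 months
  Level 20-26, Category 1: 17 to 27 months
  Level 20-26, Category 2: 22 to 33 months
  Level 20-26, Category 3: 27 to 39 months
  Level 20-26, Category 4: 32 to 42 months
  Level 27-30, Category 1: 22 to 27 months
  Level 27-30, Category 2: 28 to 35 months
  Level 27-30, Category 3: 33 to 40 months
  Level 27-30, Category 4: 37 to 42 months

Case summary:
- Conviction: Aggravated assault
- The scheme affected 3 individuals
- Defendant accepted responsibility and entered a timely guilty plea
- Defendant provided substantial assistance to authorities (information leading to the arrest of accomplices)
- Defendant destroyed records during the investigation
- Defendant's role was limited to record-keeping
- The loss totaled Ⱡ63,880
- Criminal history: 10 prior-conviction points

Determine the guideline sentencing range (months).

Base offense level for aggravated assault: 4.
§1 does not apply.
§2 applies: 4 − 2 = 2.
§3 applies: 2 − 2 = 0.
§5 applies: 0 + 1 = 1.
§6 applies: 1 − 3 = -2.
§7 applies (level before this adjustment is -2 < 16, so +1): -2 + 1 = -1.
Level -1 is below the minimum of 1; floored at 1.
Final offense level: 1.
Criminal history: 10 prior points → Category 4 (9+).
Level 1 falls in the 1-4 band.
Grid: Level 1-4 × Category 4 = 20-27 months.

20-27 months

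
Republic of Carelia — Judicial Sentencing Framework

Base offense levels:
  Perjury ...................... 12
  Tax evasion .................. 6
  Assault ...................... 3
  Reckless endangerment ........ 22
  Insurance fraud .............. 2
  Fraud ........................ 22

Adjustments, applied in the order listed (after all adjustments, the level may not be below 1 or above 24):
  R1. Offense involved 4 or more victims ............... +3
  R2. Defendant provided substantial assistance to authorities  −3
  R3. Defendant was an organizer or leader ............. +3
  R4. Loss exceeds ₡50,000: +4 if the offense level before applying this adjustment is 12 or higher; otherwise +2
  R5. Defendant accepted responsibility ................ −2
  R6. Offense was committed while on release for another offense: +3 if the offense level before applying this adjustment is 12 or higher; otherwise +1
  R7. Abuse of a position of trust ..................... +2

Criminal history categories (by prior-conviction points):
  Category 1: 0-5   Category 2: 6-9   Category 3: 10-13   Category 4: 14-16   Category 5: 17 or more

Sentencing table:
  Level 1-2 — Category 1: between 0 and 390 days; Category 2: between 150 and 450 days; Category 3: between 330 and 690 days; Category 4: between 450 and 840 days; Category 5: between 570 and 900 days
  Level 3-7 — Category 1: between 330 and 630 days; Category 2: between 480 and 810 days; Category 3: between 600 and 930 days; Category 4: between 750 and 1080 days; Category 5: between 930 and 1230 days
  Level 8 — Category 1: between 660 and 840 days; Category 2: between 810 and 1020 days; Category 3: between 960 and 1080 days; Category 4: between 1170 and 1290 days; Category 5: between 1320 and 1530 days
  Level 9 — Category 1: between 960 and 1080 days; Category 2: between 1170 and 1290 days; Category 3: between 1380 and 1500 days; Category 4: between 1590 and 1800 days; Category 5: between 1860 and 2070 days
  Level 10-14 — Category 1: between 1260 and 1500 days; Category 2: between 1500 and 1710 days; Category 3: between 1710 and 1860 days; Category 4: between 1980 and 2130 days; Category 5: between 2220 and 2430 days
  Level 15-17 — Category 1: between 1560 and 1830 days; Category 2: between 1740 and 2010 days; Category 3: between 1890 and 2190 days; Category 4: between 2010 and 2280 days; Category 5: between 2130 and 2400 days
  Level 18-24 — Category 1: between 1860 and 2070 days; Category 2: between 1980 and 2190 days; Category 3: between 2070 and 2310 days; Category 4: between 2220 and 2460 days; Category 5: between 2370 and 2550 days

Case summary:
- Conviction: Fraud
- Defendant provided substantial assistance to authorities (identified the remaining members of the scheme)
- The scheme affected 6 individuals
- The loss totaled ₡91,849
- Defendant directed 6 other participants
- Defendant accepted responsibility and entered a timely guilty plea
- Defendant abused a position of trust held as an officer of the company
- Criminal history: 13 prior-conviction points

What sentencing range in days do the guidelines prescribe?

2070-2310 days

Base offense level for fraud: 22.
R1 applies: 22 + 3 = 25.
R2 applies: 25 − 3 = 22.
R3 applies: 22 + 3 = 25.
R4 applies (level before this adjustment is 25 ≥ 12, so +4): 25 + 4 = 29.
R5 applies: 29 − 2 = 27.
R7 applies: 27 + 2 = 29.
Level 29 exceeds the maximum of 24; capped at 24.
Final offense level: 24.
Criminal history: 13 prior points → Category 3 (10-13).
Level 24 falls in the 18-24 band.
Grid: Level 18-24 × Category 3 = 2070-2310 days.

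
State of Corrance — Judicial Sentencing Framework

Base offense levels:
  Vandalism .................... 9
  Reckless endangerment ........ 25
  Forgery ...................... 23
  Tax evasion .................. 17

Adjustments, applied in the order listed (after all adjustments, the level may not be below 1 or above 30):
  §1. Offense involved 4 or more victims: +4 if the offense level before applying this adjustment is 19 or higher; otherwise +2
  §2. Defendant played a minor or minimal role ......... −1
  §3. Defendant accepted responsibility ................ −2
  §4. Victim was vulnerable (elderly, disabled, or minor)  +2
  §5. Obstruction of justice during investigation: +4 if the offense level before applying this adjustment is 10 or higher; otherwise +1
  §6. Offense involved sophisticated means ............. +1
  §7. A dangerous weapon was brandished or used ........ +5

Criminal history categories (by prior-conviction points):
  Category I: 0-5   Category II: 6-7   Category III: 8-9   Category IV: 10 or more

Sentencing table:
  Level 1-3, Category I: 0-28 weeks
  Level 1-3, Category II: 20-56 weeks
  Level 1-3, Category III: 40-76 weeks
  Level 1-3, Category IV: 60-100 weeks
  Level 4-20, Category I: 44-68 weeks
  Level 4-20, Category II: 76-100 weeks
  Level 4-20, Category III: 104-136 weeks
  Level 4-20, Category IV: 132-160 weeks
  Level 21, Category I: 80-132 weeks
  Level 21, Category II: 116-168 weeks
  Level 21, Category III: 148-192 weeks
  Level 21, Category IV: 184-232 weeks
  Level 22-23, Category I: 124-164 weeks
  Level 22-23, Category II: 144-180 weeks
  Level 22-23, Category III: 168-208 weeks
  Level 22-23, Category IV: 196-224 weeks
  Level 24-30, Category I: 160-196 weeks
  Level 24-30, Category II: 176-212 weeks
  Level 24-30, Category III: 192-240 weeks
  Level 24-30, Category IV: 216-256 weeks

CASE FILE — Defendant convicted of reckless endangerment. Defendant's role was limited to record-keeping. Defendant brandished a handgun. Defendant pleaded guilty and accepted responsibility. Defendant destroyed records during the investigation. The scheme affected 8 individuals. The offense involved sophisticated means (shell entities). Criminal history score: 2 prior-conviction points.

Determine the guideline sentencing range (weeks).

160-196 weeks

Base offense level for reckless endangerment: 25.
§1 applies (level before this adjustment is 25 ≥ 19, so +4): 25 + 4 = 29.
§2 applies: 29 − 1 = 28.
§3 applies: 28 − 2 = 26.
§5 applies (level before this adjustment is 26 ≥ 10, so +4): 26 + 4 = 30.
§6 applies: 30 + 1 = 31.
§7 applies: 31 + 5 = 36.
Level 36 exceeds the maximum of 30; capped at 30.
Final offense level: 30.
Criminal history: 2 prior points → Category I (0-5).
Level 30 falls in the 24-30 band.
Grid: Level 24-30 × Category I = 160-196 weeks.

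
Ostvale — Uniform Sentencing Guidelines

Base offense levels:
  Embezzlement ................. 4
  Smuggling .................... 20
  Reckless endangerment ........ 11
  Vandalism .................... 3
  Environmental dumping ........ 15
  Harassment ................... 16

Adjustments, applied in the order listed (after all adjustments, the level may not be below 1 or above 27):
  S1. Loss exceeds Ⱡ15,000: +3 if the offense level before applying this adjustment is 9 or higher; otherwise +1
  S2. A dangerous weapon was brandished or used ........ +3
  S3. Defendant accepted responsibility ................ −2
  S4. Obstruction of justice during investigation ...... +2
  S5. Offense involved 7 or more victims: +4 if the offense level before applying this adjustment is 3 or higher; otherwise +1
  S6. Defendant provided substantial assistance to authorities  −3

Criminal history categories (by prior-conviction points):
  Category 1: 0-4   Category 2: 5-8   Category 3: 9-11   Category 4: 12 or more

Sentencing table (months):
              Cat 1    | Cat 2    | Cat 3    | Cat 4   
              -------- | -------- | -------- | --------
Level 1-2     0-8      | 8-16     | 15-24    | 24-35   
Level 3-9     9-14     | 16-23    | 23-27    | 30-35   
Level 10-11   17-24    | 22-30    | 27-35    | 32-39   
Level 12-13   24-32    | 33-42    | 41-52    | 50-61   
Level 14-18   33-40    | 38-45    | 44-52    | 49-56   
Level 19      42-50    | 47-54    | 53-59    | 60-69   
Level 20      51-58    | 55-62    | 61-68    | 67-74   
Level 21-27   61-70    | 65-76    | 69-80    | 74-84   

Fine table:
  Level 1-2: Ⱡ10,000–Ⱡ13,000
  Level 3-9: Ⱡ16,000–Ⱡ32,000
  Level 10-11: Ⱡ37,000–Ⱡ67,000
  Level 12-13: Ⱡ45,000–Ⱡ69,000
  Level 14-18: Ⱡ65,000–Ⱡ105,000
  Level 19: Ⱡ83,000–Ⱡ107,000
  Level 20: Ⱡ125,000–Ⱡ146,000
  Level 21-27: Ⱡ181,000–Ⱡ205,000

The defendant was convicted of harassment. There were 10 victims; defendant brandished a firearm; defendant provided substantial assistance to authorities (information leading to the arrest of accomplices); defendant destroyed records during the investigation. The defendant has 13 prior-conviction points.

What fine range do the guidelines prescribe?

Base offense level for harassment: 16.
S1 does not apply.
S2 applies: 16 + 3 = 19.
S4 applies: 19 + 2 = 21.
S5 applies (level before this adjustment is 21 ≥ 3, so +4): 21 + 4 = 25.
S6 applies: 25 − 3 = 22.
Final offense level: 22.
Level 22 falls in the 21-27 band.
Fine table: Level 21-27 → Ⱡ181,000–Ⱡ205,000.

Ⱡ181,000–Ⱡ205,000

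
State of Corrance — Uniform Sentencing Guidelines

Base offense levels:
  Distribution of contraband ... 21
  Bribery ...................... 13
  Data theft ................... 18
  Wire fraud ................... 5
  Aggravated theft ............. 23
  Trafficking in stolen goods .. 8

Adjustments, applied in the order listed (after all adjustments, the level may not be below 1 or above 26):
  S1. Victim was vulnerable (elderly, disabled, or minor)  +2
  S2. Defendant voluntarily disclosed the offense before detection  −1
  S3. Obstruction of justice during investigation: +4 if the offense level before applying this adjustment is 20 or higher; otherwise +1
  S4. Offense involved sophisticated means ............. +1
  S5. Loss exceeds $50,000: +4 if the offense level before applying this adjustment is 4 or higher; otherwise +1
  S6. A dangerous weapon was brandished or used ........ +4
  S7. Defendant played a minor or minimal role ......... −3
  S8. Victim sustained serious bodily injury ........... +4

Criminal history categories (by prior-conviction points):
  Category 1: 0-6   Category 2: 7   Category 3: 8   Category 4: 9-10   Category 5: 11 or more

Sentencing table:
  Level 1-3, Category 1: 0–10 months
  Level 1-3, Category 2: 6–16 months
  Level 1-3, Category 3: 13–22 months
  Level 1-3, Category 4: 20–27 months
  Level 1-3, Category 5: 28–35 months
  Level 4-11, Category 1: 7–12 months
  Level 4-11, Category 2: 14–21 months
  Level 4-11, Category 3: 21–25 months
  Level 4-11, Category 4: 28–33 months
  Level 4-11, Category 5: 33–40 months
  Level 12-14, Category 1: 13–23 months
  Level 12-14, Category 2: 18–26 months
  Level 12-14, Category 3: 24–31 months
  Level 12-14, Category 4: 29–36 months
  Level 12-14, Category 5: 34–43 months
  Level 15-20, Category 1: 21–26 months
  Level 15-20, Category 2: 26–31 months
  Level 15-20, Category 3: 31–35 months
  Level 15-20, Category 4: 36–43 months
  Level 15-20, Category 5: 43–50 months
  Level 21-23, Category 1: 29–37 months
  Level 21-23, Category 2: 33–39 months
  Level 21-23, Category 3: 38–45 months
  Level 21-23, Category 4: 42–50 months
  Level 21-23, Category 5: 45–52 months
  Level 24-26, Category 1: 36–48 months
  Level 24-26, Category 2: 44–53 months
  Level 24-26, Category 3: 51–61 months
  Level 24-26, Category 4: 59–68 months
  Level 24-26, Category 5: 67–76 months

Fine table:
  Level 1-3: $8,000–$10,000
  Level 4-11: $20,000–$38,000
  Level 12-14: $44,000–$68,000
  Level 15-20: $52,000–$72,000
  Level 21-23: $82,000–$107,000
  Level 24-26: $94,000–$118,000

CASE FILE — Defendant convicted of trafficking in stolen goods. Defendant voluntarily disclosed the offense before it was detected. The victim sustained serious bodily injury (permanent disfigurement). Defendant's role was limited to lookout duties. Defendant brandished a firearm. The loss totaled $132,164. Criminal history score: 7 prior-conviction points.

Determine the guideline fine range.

Base offense level for trafficking in stolen goods: 8.
S1 does not apply.
S2 applies: 8 − 1 = 7.
S3 does not apply.
S5 applies (level before this adjustment is 7 ≥ 4, so +4): 7 + 4 = 11.
S6 applies: 11 + 4 = 15.
S7 applies: 15 − 3 = 12.
S8 applies: 12 + 4 = 16.
Final offense level: 16.
Level 16 falls in the 15-20 band.
Fine table: Level 15-20 → $52,000–$72,000.

$52,000–$72,000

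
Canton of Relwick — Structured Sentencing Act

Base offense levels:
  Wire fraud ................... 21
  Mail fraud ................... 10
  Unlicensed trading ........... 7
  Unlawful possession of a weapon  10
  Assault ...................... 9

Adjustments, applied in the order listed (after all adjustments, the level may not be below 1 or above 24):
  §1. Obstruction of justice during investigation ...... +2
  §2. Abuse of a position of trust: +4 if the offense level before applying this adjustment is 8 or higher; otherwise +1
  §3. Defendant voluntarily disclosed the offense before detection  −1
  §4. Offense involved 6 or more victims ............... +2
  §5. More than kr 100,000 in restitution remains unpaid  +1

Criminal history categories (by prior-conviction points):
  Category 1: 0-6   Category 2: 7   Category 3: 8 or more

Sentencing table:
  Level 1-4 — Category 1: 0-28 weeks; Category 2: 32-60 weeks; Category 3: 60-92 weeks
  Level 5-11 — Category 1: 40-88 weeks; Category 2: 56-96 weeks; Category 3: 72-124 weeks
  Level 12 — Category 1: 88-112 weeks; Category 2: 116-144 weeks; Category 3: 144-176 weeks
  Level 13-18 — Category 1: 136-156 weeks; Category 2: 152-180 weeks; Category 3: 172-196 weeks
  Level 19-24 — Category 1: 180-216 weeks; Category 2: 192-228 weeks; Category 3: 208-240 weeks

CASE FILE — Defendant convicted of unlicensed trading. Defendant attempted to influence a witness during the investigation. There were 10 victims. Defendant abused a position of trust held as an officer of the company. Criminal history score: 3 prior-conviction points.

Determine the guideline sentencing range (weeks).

136-156 weeks

Base offense level for unlicensed trading: 7.
§1 applies: 7 + 2 = 9.
§2 applies (level before this adjustment is 9 ≥ 8, so +4): 9 + 4 = 13.
§4 applies: 13 + 2 = 15.
§5 does not apply.
Final offense level: 15.
Criminal history: 3 prior points → Category 1 (0-6).
Level 15 falls in the 13-18 band.
Grid: Level 13-18 × Category 1 = 136-156 weeks.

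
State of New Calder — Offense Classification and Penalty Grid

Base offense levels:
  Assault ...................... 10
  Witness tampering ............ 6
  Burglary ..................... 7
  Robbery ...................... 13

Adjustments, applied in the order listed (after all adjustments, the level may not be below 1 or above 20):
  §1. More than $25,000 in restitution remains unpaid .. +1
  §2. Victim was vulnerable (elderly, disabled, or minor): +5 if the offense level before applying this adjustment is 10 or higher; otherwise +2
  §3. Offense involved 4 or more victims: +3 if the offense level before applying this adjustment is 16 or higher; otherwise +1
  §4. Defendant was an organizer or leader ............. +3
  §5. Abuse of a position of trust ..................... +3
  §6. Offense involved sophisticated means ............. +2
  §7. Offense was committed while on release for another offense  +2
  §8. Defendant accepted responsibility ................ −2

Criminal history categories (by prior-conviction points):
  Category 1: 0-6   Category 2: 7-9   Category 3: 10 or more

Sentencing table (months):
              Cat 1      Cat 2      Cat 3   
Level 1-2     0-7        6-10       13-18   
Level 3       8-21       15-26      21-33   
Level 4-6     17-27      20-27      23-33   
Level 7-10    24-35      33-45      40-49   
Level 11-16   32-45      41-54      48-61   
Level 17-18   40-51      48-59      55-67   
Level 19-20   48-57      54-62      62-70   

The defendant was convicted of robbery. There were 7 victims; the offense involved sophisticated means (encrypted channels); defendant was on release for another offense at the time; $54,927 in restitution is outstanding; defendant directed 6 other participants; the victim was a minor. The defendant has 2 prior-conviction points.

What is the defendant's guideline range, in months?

48-57 months

Base offense level for robbery: 13.
§1 applies: 13 + 1 = 14.
§2 applies (level before this adjustment is 14 ≥ 10, so +5): 14 + 5 = 19.
§3 applies (level before this adjustment is 19 ≥ 16, so +3): 19 + 3 = 22.
§4 applies: 22 + 3 = 25.
§5 does not apply.
§6 applies: 25 + 2 = 27.
§7 applies: 27 + 2 = 29.
Level 29 exceeds the maximum of 20; capped at 20.
Final offense level: 20.
Criminal history: 2 prior points → Category 1 (0-6).
Level 20 falls in the 19-20 band.
Grid: Level 19-20 × Category 1 = 48-57 months.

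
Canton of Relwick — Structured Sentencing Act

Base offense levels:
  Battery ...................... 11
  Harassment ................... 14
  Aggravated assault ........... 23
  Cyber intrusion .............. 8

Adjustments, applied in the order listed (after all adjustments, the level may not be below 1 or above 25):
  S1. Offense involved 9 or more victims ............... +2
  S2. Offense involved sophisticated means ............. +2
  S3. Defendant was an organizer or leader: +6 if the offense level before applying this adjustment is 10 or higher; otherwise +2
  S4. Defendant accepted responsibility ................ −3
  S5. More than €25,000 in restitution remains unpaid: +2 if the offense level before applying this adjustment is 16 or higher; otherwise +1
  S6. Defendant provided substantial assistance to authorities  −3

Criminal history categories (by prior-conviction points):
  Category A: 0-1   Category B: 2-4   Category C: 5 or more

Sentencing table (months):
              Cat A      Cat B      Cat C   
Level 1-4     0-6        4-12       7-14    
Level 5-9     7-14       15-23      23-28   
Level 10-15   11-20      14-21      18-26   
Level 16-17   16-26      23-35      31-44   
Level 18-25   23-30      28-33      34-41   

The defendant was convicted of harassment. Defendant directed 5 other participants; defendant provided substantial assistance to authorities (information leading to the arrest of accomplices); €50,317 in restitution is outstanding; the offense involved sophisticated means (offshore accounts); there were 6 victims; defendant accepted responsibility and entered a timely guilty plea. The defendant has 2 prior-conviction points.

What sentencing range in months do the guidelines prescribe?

Base offense level for harassment: 14.
S1 does not apply.
S2 applies: 14 + 2 = 16.
S3 applies (level before this adjustment is 16 ≥ 10, so +6): 16 + 6 = 22.
S4 applies: 22 − 3 = 19.
S5 applies (level before this adjustment is 19 ≥ 16, so +2): 19 + 2 = 21.
S6 applies: 21 − 3 = 18.
Final offense level: 18.
Criminal history: 2 prior points → Category B (2-4).
Level 18 falls in the 18-25 band.
Grid: Level 18-25 × Category B = 28-33 months.

28-33 months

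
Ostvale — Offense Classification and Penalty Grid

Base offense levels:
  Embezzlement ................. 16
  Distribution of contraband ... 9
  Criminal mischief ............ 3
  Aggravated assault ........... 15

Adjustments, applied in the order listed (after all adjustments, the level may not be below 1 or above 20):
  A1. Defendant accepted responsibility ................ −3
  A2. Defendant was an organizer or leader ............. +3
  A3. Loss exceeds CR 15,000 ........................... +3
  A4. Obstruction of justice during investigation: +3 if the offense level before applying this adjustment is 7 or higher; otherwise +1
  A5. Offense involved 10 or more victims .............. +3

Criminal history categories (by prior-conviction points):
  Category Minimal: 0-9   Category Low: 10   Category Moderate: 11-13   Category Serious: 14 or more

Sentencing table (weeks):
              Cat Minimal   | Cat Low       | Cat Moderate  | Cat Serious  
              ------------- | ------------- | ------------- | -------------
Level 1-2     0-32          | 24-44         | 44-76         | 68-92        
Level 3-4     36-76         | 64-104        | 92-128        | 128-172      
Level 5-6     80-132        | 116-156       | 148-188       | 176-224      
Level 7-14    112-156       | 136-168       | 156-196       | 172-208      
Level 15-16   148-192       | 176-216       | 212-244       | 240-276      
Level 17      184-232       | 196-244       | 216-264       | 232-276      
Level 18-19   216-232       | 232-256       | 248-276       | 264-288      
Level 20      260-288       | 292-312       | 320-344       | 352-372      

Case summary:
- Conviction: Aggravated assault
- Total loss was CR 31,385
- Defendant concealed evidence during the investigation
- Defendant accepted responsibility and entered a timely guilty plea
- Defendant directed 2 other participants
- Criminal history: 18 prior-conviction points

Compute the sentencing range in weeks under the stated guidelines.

Base offense level for aggravated assault: 15.
A1 applies: 15 − 3 = 12.
A2 applies: 12 + 3 = 15.
A3 applies: 15 + 3 = 18.
A4 applies (level before this adjustment is 18 ≥ 7, so +3): 18 + 3 = 21.
A5 does not apply.
Level 21 exceeds the maximum of 20; capped at 20.
Final offense level: 20.
Criminal history: 18 prior points → Category Serious (14+).
Level 20 falls in the 20 band.
Grid: Level 20 × Category Serious = 352-372 weeks.

352-372 weeks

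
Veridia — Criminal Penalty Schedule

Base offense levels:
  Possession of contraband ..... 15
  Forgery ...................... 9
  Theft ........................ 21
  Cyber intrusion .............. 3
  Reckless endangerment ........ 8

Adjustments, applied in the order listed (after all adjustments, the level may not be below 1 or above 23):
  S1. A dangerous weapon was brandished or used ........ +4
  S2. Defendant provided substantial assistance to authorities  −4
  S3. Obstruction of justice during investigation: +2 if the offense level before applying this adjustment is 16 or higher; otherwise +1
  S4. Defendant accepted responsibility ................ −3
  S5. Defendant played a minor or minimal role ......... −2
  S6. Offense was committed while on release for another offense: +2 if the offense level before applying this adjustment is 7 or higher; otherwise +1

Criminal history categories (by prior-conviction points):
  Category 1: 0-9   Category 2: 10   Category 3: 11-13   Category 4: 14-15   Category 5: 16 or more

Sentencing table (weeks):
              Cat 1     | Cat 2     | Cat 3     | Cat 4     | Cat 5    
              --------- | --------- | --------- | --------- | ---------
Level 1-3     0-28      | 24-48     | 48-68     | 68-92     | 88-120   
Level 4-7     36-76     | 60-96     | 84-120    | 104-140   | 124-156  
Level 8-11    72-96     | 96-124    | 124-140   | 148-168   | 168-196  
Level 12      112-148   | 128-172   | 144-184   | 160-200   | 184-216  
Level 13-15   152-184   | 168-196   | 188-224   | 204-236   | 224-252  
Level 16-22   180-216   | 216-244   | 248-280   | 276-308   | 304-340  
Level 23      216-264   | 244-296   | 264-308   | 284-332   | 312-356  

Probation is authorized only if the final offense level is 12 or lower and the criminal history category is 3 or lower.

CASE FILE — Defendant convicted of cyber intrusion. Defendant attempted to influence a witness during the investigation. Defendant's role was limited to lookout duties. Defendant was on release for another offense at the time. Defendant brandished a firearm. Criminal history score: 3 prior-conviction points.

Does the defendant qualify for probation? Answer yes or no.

Base offense level for cyber intrusion: 3.
S1 applies: 3 + 4 = 7.
S3 applies (level before this adjustment is 7 < 16, so +1): 7 + 1 = 8.
S4 does not apply.
S5 applies: 8 − 2 = 6.
S6 applies (level before this adjustment is 6 < 7, so +1): 6 + 1 = 7.
Final offense level: 7.
Criminal history: 3 prior points → Category 1 (0-9).
Level 7 falls in the 4-7 band.
Grid: Level 4-7 × Category 1 = 36-76 weeks.
Probation check: level 7 ≤ 12 and category 1 ≤ 3 → eligible.

Yes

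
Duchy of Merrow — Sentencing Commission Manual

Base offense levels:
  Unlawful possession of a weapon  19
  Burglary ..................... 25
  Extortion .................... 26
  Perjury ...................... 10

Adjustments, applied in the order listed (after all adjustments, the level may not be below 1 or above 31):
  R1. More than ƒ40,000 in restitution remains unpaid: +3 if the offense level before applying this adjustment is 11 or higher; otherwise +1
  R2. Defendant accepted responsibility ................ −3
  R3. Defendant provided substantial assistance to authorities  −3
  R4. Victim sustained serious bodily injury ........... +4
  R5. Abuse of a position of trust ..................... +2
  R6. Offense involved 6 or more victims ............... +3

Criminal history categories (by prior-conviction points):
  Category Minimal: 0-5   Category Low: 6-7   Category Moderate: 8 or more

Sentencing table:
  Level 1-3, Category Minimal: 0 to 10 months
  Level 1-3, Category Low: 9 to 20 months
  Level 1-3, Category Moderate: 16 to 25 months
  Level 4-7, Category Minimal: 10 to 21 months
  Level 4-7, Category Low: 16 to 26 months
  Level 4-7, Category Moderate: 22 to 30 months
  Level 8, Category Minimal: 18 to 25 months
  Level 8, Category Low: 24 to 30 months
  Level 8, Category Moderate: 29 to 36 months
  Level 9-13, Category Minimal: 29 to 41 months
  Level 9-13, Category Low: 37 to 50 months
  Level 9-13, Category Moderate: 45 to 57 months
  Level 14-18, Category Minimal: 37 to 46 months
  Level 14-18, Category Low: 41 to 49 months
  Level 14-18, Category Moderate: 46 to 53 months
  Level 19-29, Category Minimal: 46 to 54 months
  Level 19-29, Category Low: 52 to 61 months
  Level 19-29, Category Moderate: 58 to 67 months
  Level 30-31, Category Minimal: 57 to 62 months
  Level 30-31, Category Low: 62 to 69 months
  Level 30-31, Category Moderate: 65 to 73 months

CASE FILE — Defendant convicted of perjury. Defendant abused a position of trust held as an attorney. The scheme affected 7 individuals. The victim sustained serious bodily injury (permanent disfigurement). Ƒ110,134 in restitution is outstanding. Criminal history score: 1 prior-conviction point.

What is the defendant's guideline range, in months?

46-54 months

Base offense level for perjury: 10.
R1 applies (level before this adjustment is 10 < 11, so +1): 10 + 1 = 11.
R4 applies: 11 + 4 = 15.
R5 applies: 15 + 2 = 17.
R6 applies: 17 + 3 = 20.
Final offense level: 20.
Criminal history: 1 prior point → Category Minimal (0-5).
Level 20 falls in the 19-29 band.
Grid: Level 19-29 × Category Minimal = 46-54 months.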